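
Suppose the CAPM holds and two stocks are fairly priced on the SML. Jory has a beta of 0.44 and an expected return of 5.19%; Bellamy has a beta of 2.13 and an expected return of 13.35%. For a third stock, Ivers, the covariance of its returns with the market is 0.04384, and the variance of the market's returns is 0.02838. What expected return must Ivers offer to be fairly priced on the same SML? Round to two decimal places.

MRP = (13.35% − 5.19%) / (2.13 − 0.44) = 4.8284%
R_f = 5.19% − 0.44 × 4.8284% = 3.0655%
β_Ivers = Cov / Var(R_m) = 0.04384 / 0.02838 = 1.5447
E(R_Ivers) = R_f + β × MRP = 3.0655% + 1.5447 × 4.8284% = 10.52%

10.52%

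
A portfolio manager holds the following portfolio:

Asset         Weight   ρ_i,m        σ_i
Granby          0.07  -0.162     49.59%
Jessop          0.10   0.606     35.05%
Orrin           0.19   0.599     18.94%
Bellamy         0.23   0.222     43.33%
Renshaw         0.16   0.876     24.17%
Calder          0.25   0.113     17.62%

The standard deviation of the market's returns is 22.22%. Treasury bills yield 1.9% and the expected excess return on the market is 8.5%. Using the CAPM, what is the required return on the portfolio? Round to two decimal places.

5.65%

β_Granby = -0.162 × 49.59% / 22.22% = -0.3615
β_Jessop = 0.606 × 35.05% / 22.22% = 0.9559
β_Orrin = 0.599 × 18.94% / 22.22% = 0.5106
β_Bellamy = 0.222 × 43.33% / 22.22% = 0.4329
β_Renshaw = 0.876 × 24.17% / 22.22% = 0.9529
β_Calder = 0.113 × 17.62% / 22.22% = 0.0896
β_P = Σ w_i β_i = 0.07×-0.3615 + 0.10×0.9559 + 0.19×0.5106 + 0.23×0.4329 + 0.16×0.9529 + 0.25×0.0896 = 0.4417
E(R_P) = R_f + β_P × MRP = 1.9% + 0.4417 × 8.5% = 5.65%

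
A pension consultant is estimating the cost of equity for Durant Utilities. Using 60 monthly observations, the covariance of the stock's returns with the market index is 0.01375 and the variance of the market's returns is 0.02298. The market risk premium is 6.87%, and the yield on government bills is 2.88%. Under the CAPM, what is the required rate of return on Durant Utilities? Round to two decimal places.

β = Cov(R_i, R_m) / Var(R_m) = 0.01375 / 0.02298 = 0.5983
E(R) = R_f + β × MRP = 2.88% + 0.5983 × 6.87% = 6.99%

6.99%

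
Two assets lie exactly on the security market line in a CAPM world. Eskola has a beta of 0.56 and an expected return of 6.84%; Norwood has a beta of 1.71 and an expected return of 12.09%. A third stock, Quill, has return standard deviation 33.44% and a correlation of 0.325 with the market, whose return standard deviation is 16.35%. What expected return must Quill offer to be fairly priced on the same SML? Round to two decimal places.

7.32%

MRP = (12.09% − 6.84%) / (1.71 − 0.56) = 4.5652%
R_f = 6.84% − 0.56 × 4.5652% = 4.2835%
β_Quill = ρ·σ_i/σ_m = 0.325 × 33.44 / 16.35 = 0.6647
E(R_Quill) = R_f + β × MRP = 4.2835% + 0.6647 × 4.5652% = 7.32%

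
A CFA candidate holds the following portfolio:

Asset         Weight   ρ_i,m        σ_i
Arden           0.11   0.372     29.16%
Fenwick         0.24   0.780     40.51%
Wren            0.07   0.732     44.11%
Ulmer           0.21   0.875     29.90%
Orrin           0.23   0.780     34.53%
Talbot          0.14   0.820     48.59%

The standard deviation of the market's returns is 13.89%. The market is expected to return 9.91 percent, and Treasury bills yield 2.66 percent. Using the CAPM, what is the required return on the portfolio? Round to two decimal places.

17.43%

β_Arden = 0.372 × 29.16% / 13.89% = 0.7810
β_Fenwick = 0.780 × 40.51% / 13.89% = 2.2749
β_Wren = 0.732 × 44.11% / 13.89% = 2.3246
β_Ulmer = 0.875 × 29.90% / 13.89% = 1.8835
β_Orrin = 0.780 × 34.53% / 13.89% = 1.9390
β_Talbot = 0.820 × 48.59% / 13.89% = 2.8685
β_P = Σ w_i β_i = 0.11×0.7810 + 0.24×2.2749 + 0.07×2.3246 + 0.21×1.8835 + 0.23×1.9390 + 0.14×2.8685 = 2.0377
MRP = 9.91% − 2.66% = 7.25%
E(R_P) = R_f + β_P × MRP = 2.66% + 2.0377 × 7.25% = 17.43%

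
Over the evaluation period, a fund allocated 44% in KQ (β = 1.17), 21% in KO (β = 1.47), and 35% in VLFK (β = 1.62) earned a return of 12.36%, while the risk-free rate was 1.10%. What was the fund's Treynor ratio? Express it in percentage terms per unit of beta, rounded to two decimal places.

8.10%

β_P = 0.44×1.17 + 0.21×1.47 + 0.35×1.62 = 1.3905
Treynor = (R_P − R_f) / β_P = (12.36% − 1.10%) / 1.3905 = 11.26% / 1.3905 = 8.10%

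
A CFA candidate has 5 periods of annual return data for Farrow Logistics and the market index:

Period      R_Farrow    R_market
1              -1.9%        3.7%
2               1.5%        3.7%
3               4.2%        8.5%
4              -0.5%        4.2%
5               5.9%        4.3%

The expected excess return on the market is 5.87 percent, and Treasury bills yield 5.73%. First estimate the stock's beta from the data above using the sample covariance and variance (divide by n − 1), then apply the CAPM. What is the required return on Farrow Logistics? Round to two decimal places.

Mean R_i = (-1.9 + 1.5 + 4.2 − 0.5 + 5.9) / 5 = 1.8400%
Mean R_m = (3.7 + 3.7 + 8.5 + 4.2 + 4.3) / 5 = 4.8800%
Σ(R_i − R̄_i)(R_m − R̄_m) = 12.5940  ⇒  Cov = 12.5940 / 4 = 3.1485
Σ(R_m − R̄_m)² = 16.6880  ⇒  Var(R_m) = 16.6880 / 4 = 4.1720
β = Cov / Var(R_m) = 3.1485 / 4.1720 = 0.7547
E(R) = R_f + β × MRP = 5.73% + 0.7547 × 5.87% = 10.16%

10.16%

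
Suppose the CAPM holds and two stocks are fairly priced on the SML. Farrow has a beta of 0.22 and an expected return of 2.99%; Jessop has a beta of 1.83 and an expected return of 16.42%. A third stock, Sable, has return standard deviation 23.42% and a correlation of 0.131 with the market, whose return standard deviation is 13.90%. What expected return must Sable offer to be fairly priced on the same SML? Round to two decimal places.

MRP = (16.42% − 2.99%) / (1.83 − 0.22) = 8.3416%
R_f = 2.99% − 0.22 × 8.3416% = 1.1548%
β_Sable = ρ·σ_i/σ_m = 0.131 × 23.42 / 13.90 = 0.2207
E(R_Sable) = R_f + β × MRP = 1.1548% + 0.2207 × 8.3416% = 3.00%

3.00%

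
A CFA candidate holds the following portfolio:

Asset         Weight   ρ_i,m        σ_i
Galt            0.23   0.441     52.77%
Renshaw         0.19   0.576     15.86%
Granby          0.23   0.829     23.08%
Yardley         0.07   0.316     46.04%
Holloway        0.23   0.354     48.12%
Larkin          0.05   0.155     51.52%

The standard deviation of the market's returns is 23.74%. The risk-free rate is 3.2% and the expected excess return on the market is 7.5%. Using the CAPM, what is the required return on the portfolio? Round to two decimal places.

8.52%

β_Galt = 0.441 × 52.77% / 23.74% = 0.9803
β_Renshaw = 0.576 × 15.86% / 23.74% = 0.3848
β_Granby = 0.829 × 23.08% / 23.74% = 0.8060
β_Yardley = 0.316 × 46.04% / 23.74% = 0.6128
β_Holloway = 0.354 × 48.12% / 23.74% = 0.7175
β_Larkin = 0.155 × 51.52% / 23.74% = 0.3364
β_P = Σ w_i β_i = 0.23×0.9803 + 0.19×0.3848 + 0.23×0.8060 + 0.07×0.6128 + 0.23×0.7175 + 0.05×0.3364 = 0.7087
E(R_P) = R_f + β_P × MRP = 3.2% + 0.7087 × 7.5% = 8.52%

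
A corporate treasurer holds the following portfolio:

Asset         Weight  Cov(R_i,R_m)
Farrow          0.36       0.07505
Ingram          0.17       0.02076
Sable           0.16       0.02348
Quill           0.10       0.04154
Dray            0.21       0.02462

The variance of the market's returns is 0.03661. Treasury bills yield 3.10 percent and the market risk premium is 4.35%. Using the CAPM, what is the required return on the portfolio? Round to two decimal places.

8.28%

β_Farrow = 0.07505 / 0.03661 = 2.0500
β_Ingram = 0.02076 / 0.03661 = 0.5671
β_Sable = 0.02348 / 0.03661 = 0.6414
β_Quill = 0.04154 / 0.03661 = 1.1347
β_Dray = 0.02462 / 0.03661 = 0.6725
β_P = Σ w_i β_i = 0.36×2.0500 + 0.17×0.5671 + 0.16×0.6414 + 0.10×1.1347 + 0.21×0.6725 = 1.1917
E(R_P) = R_f + β_P × MRP = 3.10% + 1.1917 × 4.35% = 8.28%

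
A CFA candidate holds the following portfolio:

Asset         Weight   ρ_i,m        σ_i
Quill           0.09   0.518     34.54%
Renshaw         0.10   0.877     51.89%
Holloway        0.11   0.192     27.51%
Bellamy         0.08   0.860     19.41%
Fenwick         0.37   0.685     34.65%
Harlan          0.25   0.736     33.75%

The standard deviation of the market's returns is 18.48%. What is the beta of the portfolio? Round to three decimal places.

1.248

β_Quill = 0.518 × 34.54% / 18.48% = 0.9682
β_Renshaw = 0.877 × 51.89% / 18.48% = 2.4625
β_Holloway = 0.192 × 27.51% / 18.48% = 0.2858
β_Bellamy = 0.860 × 19.41% / 18.48% = 0.9033
β_Fenwick = 0.685 × 34.65% / 18.48% = 1.2844
β_Harlan = 0.736 × 33.75% / 18.48% = 1.3442
β_P = Σ w_i β_i = 0.09×0.9682 + 0.10×2.4625 + 0.11×0.2858 + 0.08×0.9033 + 0.37×1.2844 + 0.25×1.3442 = 1.2484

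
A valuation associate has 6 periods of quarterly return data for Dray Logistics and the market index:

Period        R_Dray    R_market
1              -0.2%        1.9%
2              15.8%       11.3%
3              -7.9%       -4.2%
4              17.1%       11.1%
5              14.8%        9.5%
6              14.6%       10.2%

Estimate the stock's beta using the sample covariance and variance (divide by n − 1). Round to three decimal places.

1.636

Mean R_i = (-0.2 + 15.8 − 7.9 + 17.1 + 14.8 + 14.6) / 6 = 9.0333%
Mean R_m = (1.9 + 11.3 − 4.2 + 11.1 + 9.5 + 10.2) / 6 = 6.6333%
Σ(R_i − R̄_i)(R_m − R̄_m) = 331.1433  ⇒  Cov = 331.1433 / 5 = 66.2287
Σ(R_m − R̄_m)² = 202.4333  ⇒  Var(R_m) = 202.4333 / 5 = 40.4867
β = Cov / Var(R_m) = 66.2287 / 40.4867 = 1.6358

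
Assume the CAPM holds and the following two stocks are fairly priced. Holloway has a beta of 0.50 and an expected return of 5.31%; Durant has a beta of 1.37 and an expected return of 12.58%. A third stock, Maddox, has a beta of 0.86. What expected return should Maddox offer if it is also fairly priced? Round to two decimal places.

MRP (SML slope) = (12.58% − 5.31%) / (1.37 − 0.50) = 7.27% / 0.87 = 8.3563%
R_f (intercept) = 5.31% − 0.50 × 8.3563% = 1.1319%
E(R_Maddox) = R_f + β × MRP = 1.1319% + 0.86 × 8.3563% = 8.32%

8.32%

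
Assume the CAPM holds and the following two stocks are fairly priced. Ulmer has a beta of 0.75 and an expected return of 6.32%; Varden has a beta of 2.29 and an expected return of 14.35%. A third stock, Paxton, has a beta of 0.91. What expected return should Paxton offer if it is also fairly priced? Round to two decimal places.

7.15%

MRP (SML slope) = (14.35% − 6.32%) / (2.29 − 0.75) = 8.03% / 1.54 = 5.2143%
R_f (intercept) = 6.32% − 0.75 × 5.2143% = 2.4093%
E(R_Paxton) = R_f + β × MRP = 2.4093% + 0.91 × 5.2143% = 7.15%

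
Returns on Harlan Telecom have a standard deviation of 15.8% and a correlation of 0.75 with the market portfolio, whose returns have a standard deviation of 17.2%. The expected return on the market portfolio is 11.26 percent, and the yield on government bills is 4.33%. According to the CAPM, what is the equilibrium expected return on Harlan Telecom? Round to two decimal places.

β = ρ × σ_i / σ_m = 0.75 × 15.8% / 17.2% = 0.6890
MRP = 11.26% − 4.33% = 6.93%
E(R) = 4.33% + 0.6890 × 6.93% = 9.10%

9.10%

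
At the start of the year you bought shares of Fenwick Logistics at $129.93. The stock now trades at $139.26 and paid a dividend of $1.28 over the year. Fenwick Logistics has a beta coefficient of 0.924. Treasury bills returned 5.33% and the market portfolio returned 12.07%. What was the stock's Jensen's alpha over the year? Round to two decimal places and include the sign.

-3.39%

Realised HPR = (P1 + D1 − P0) / P0 = (139.26 + 1.28 − 129.93) / 129.93 = 10.61 / 129.93 = 8.1659%
MRP = 12.07% − 5.33% = 6.74%
CAPM required = R_f + β·MRP = 5.33% + 0.924 × 6.74% = 11.55776%
α = realised − required = 8.1659% − 11.55776% = -3.39%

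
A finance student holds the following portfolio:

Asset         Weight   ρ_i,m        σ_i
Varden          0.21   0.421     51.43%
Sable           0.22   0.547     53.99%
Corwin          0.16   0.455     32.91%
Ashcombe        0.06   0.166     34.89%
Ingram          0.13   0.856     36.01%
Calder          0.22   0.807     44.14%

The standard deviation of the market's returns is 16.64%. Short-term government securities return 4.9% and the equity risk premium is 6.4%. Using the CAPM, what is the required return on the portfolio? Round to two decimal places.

β_Varden = 0.421 × 51.43% / 16.64% = 1.3012
β_Sable = 0.547 × 53.99% / 16.64% = 1.7748
β_Corwin = 0.455 × 32.91% / 16.64% = 0.8999
β_Ashcombe = 0.166 × 34.89% / 16.64% = 0.3481
β_Ingram = 0.856 × 36.01% / 16.64% = 1.8524
β_Calder = 0.807 × 44.14% / 16.64% = 2.1407
β_P = Σ w_i β_i = 0.21×1.3012 + 0.22×1.7748 + 0.16×0.8999 + 0.06×0.3481 + 0.13×1.8524 + 0.22×2.1407 = 1.5403
E(R_P) = R_f + β_P × MRP = 4.9% + 1.5403 × 6.4% = 14.76%

14.76%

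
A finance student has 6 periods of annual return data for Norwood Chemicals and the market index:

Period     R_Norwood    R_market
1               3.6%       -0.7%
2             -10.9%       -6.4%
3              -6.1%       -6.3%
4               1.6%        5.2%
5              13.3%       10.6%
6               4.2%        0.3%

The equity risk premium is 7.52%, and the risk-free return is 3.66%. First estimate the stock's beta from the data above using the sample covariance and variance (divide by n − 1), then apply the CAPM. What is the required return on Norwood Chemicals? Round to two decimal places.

12.35%

Mean R_i = (3.6 − 10.9 − 6.1 + 1.6 + 13.3 + 4.2) / 6 = 0.9500%
Mean R_m = (-0.7 − 6.4 − 6.3 + 5.2 + 10.6 + 0.3) / 6 = 0.4500%
Σ(R_i − R̄_i)(R_m − R̄_m) = 253.6650  ⇒  Cov = 253.6650 / 5 = 50.7330
Σ(R_m − R̄_m)² = 219.4150  ⇒  Var(R_m) = 219.4150 / 5 = 43.8830
β = Cov / Var(R_m) = 50.7330 / 43.8830 = 1.1561
E(R) = R_f + β × MRP = 3.66% + 1.1561 × 7.52% = 12.35%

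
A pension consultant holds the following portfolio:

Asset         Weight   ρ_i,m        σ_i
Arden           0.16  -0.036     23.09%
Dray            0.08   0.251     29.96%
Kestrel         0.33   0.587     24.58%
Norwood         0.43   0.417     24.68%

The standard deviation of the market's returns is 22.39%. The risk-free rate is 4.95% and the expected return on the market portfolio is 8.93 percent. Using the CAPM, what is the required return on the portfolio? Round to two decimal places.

6.67%

β_Arden = -0.036 × 23.09% / 22.39% = -0.0371
β_Dray = 0.251 × 29.96% / 22.39% = 0.3359
β_Kestrel = 0.587 × 24.58% / 22.39% = 0.6444
β_Norwood = 0.417 × 24.68% / 22.39% = 0.4596
β_P = Σ w_i β_i = 0.16×-0.0371 + 0.08×0.3359 + 0.33×0.6444 + 0.43×0.4596 = 0.4312
MRP = 8.93% − 4.95% = 3.98%
E(R_P) = R_f + β_P × MRP = 4.95% + 0.4312 × 3.98% = 6.67%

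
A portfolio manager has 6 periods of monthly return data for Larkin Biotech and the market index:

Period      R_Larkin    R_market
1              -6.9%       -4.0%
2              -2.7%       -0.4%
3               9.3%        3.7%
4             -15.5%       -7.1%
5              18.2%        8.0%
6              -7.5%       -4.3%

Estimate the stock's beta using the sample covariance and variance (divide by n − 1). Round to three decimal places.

Mean R_i = (-6.9 − 2.7 + 9.3 − 15.5 + 18.2 − 7.5) / 6 = -0.8500%
Mean R_m = (-4.0 − 0.4 + 3.7 − 7.1 + 8.0 − 4.3) / 6 = -0.6833%
Σ(R_i − R̄_i)(R_m − R̄_m) = 347.5050  ⇒  Cov = 347.5050 / 5 = 69.5010
Σ(R_m − R̄_m)² = 159.9483  ⇒  Var(R_m) = 159.9483 / 5 = 31.9897
β = Cov / Var(R_m) = 69.5010 / 31.9897 = 2.1726

2.173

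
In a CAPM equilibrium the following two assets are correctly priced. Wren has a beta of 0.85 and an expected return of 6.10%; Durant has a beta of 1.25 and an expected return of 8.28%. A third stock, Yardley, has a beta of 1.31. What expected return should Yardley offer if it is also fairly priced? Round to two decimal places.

MRP (SML slope) = (8.28% − 6.10%) / (1.25 − 0.85) = 2.18% / 0.40 = 5.4500%
R_f (intercept) = 6.10% − 0.85 × 5.4500% = 1.4675%
E(R_Yardley) = R_f + β × MRP = 1.4675% + 1.31 × 5.4500% = 8.61%

8.61%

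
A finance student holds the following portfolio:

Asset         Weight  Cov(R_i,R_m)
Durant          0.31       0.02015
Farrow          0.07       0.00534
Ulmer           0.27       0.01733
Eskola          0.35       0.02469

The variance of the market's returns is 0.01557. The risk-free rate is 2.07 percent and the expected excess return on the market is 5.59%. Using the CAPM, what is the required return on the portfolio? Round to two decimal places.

9.23%

β_Durant = 0.02015 / 0.01557 = 1.2942
β_Farrow = 0.00534 / 0.01557 = 0.3430
β_Ulmer = 0.01733 / 0.01557 = 1.1130
β_Eskola = 0.02469 / 0.01557 = 1.5857
β_P = Σ w_i β_i = 0.31×1.2942 + 0.07×0.3430 + 0.27×1.1130 + 0.35×1.5857 = 1.2807
E(R_P) = R_f + β_P × MRP = 2.07% + 1.2807 × 5.59% = 9.23%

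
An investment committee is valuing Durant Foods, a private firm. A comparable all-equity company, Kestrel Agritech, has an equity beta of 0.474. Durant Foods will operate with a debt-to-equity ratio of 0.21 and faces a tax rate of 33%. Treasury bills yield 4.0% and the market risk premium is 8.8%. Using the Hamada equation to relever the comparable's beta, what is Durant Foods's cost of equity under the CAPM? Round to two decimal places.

8.76%

β_L = β_U × [1 + (1 − t)(D/E)] = 0.474 × [1 + (1 − 0.33) × 0.21]
    = 0.474 × [1 + 0.67 × 0.21] = 0.474 × 1.1407 = 0.5407
E(R) = R_f + β_L × MRP = 4.0% + 0.5407 × 8.8% = 8.76%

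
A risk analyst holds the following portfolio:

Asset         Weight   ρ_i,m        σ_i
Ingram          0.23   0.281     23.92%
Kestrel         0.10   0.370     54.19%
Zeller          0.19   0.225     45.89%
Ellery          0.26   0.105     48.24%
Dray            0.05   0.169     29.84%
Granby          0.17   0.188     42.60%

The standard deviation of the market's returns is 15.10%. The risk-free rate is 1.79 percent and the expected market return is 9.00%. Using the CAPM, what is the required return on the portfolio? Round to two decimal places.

β_Ingram = 0.281 × 23.92% / 15.10% = 0.4451
β_Kestrel = 0.370 × 54.19% / 15.10% = 1.3278
β_Zeller = 0.225 × 45.89% / 15.10% = 0.6838
β_Ellery = 0.105 × 48.24% / 15.10% = 0.3354
β_Dray = 0.169 × 29.84% / 15.10% = 0.3340
β_Granby = 0.188 × 42.60% / 15.10% = 0.5304
β_P = Σ w_i β_i = 0.23×0.4451 + 0.10×1.3278 + 0.19×0.6838 + 0.26×0.3354 + 0.05×0.3340 + 0.17×0.5304 = 0.5591
MRP = 9.00% − 1.79% = 7.21%
E(R_P) = R_f + β_P × MRP = 1.79% + 0.5591 × 7.21% = 5.82%

5.82%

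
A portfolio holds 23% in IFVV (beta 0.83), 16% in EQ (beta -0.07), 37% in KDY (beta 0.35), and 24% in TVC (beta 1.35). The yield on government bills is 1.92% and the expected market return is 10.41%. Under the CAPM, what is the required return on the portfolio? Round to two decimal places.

β_P = Σ w_i β_i = 0.23×0.83 + 0.16×-0.07 + 0.37×0.35 + 0.24×1.35 = 0.6332
MRP = 10.41% − 1.92% = 8.49%
E(R_P) = R_f + β_P × MRP = 1.92% + 0.6332 × 8.49% = 7.30%

7.30%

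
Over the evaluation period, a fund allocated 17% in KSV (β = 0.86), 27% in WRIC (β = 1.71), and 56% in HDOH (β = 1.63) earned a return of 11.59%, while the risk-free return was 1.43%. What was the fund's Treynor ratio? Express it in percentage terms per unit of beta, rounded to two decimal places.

β_P = 0.17×0.86 + 0.27×1.71 + 0.56×1.63 = 1.5207
Treynor = (R_P − R_f) / β_P = (11.59% − 1.43%) / 1.5207 = 10.16% / 1.5207 = 6.68%

6.68%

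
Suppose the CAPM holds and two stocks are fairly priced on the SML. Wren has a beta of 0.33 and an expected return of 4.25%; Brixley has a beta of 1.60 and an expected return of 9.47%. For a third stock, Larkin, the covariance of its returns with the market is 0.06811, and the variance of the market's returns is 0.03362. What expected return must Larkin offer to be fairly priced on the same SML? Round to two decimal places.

11.22%

MRP = (9.47% − 4.25%) / (1.60 − 0.33) = 4.1102%
R_f = 4.25% − 0.33 × 4.1102% = 2.8936%
β_Larkin = Cov / Var(R_m) = 0.06811 / 0.03362 = 2.0259
E(R_Larkin) = R_f + β × MRP = 2.8936% + 2.0259 × 4.1102% = 11.22%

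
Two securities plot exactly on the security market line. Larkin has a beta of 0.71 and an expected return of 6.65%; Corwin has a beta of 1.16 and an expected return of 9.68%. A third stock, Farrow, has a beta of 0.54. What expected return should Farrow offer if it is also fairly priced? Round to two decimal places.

MRP (SML slope) = (9.68% − 6.65%) / (1.16 − 0.71) = 3.03% / 0.45 = 6.7333%
R_f (intercept) = 6.65% − 0.71 × 6.7333% = 1.8694%
E(R_Farrow) = R_f + β × MRP = 1.8694% + 0.54 × 6.7333% = 5.51%

5.51%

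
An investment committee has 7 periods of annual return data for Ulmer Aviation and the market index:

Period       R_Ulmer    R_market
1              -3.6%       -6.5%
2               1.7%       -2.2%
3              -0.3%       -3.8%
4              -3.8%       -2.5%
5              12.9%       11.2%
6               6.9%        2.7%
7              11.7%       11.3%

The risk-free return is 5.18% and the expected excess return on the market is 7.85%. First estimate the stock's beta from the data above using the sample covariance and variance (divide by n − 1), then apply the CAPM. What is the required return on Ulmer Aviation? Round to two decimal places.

Mean R_i = (-3.6 + 1.7 − 0.3 − 3.8 + 12.9 + 6.9 + 11.7) / 7 = 3.6429%
Mean R_m = (-6.5 − 2.2 − 3.8 − 2.5 + 11.2 + 2.7 + 11.3) / 7 = 1.4571%
Σ(R_i − R̄_i)(R_m − R̄_m) = 288.4629  ⇒  Cov = 288.4629 / 6 = 48.0772
Σ(R_m − R̄_m)² = 313.3371  ⇒  Var(R_m) = 313.3371 / 6 = 52.2229
β = Cov / Var(R_m) = 48.0772 / 52.2229 = 0.9206
E(R) = R_f + β × MRP = 5.18% + 0.9206 × 7.85% = 12.41%

12.41%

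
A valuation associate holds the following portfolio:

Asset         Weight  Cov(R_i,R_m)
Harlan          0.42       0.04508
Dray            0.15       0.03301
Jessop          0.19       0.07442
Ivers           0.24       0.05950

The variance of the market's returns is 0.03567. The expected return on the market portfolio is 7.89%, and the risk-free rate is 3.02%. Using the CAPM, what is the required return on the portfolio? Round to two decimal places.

10.16%

β_Harlan = 0.04508 / 0.03567 = 1.2638
β_Dray = 0.03301 / 0.03567 = 0.9254
β_Jessop = 0.07442 / 0.03567 = 2.0863
β_Ivers = 0.05950 / 0.03567 = 1.6681
β_P = Σ w_i β_i = 0.42×1.2638 + 0.15×0.9254 + 0.19×2.0863 + 0.24×1.6681 = 1.4663
MRP = 7.89% − 3.02% = 4.87%
E(R_P) = R_f + β_P × MRP = 3.02% + 1.4663 × 4.87% = 10.16%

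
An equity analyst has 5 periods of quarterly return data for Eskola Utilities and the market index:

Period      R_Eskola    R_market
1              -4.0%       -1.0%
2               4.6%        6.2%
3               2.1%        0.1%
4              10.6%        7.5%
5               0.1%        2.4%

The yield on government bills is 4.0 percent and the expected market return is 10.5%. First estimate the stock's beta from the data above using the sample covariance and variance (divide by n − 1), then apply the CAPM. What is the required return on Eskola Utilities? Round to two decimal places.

Mean R_i = (-4.0 + 4.6 + 2.1 + 10.6 + 0.1) / 5 = 2.6800%
Mean R_m = (-1.0 + 6.2 + 0.1 + 7.5 + 2.4) / 5 = 3.0400%
Σ(R_i − R̄_i)(R_m − R̄_m) = 71.7340  ⇒  Cov = 71.7340 / 4 = 17.9335
Σ(R_m − R̄_m)² = 55.2520  ⇒  Var(R_m) = 55.2520 / 4 = 13.8130
β = Cov / Var(R_m) = 17.9335 / 13.8130 = 1.2983
MRP = 10.5% − 4.0% = 6.50%
E(R) = R_f + β × MRP = 4.0% + 1.2983 × 6.5% = 12.44%

12.44%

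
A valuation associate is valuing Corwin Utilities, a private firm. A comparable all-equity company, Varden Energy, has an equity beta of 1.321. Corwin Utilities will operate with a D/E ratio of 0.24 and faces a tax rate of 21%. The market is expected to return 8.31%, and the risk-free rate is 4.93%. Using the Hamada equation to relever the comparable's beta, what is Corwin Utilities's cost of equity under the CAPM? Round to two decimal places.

β_L = β_U × [1 + (1 − t)(D/E)] = 1.321 × [1 + (1 − 0.21) × 0.24]
    = 1.321 × [1 + 0.79 × 0.24] = 1.321 × 1.1896 = 1.5715
MRP = 8.31% − 4.93% = 3.38%
E(R) = R_f + β_L × MRP = 4.93% + 1.5715 × 3.38% = 10.24%

10.24%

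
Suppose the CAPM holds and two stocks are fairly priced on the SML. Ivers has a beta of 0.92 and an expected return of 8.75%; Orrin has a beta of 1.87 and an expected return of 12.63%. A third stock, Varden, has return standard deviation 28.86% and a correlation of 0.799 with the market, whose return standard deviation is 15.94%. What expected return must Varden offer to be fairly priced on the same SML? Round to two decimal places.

10.90%

MRP = (12.63% − 8.75%) / (1.87 − 0.92) = 4.0842%
R_f = 8.75% − 0.92 × 4.0842% = 4.9925%
β_Varden = ρ·σ_i/σ_m = 0.799 × 28.86 / 15.94 = 1.4466
E(R_Varden) = R_f + β × MRP = 4.9925% + 1.4466 × 4.0842% = 10.90%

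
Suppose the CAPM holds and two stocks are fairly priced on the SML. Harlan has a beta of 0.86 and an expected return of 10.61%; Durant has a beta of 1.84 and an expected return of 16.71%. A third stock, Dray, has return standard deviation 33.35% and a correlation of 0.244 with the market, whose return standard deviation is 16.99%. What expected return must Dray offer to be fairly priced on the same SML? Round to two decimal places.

8.24%

MRP = (16.71% − 10.61%) / (1.84 − 0.86) = 6.2245%
R_f = 10.61% − 0.86 × 6.2245% = 5.2569%
β_Dray = ρ·σ_i/σ_m = 0.244 × 33.35 / 16.99 = 0.4790
E(R_Dray) = R_f + β × MRP = 5.2569% + 0.4790 × 6.2245% = 8.24%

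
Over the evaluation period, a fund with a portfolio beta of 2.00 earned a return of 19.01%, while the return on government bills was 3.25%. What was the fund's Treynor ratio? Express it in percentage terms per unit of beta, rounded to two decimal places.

7.88%

Treynor = (R_P − R_f) / β_P = (19.01% − 3.25%) / 2.0000 = 15.76% / 2.0000 = 7.88%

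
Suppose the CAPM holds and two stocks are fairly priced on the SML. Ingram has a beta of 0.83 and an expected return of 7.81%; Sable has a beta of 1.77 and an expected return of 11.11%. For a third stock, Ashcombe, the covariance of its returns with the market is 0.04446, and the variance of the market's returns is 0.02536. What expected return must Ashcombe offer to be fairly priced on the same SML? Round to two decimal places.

MRP = (11.11% − 7.81%) / (1.77 − 0.83) = 3.5106%
R_f = 7.81% − 0.83 × 3.5106% = 4.8962%
β_Ashcombe = Cov / Var(R_m) = 0.04446 / 0.02536 = 1.7532
E(R_Ashcombe) = R_f + β × MRP = 4.8962% + 1.7532 × 3.5106% = 11.05%

11.05%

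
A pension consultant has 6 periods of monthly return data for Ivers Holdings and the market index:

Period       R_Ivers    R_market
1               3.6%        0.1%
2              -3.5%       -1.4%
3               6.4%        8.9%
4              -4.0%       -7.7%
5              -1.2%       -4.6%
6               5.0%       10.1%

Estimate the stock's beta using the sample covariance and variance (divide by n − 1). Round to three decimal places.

0.554

Mean R_i = (3.6 − 3.5 + 6.4 − 4.0 − 1.2 + 5.0) / 6 = 1.0500%
Mean R_m = (0.1 − 1.4 + 8.9 − 7.7 − 4.6 + 10.1) / 6 = 0.9000%
Σ(R_i − R̄_i)(R_m − R̄_m) = 143.3700  ⇒  Cov = 143.3700 / 5 = 28.6740
Σ(R_m − R̄_m)² = 258.7800  ⇒  Var(R_m) = 258.7800 / 5 = 51.7560
β = Cov / Var(R_m) = 28.6740 / 51.7560 = 0.5540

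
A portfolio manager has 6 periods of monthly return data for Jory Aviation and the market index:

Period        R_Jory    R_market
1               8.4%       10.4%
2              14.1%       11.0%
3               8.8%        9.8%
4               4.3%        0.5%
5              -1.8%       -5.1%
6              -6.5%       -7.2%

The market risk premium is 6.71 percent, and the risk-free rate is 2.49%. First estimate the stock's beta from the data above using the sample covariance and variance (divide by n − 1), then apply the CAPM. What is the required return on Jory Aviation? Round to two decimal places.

Mean R_i = (8.4 + 14.1 + 8.8 + 4.3 − 1.8 − 6.5) / 6 = 4.5500%
Mean R_m = (10.4 + 11.0 + 9.8 + 0.5 − 5.1 − 7.2) / 6 = 3.2333%
Σ(R_i − R̄_i)(R_m − R̄_m) = 298.5600  ⇒  Cov = 298.5600 / 5 = 59.7120
Σ(R_m − R̄_m)² = 340.5733  ⇒  Var(R_m) = 340.5733 / 5 = 68.1147
β = Cov / Var(R_m) = 59.7120 / 68.1147 = 0.8766
E(R) = R_f + β × MRP = 2.49% + 0.8766 × 6.71% = 8.37%

8.37%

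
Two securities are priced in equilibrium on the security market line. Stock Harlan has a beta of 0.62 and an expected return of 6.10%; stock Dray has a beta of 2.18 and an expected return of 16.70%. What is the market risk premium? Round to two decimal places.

6.79%

Both satisfy E(R) = R_f + β·MRP, so the slope of the SML is
MRP = (16.70% − 6.10%) / (2.18 − 0.62) = 10.60% / 1.56 = 6.7949%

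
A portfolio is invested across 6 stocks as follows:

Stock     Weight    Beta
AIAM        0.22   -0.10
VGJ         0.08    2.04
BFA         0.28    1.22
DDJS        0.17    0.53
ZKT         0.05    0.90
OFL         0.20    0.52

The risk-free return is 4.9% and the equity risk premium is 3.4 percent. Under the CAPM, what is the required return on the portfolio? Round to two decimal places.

β_P = Σ w_i β_i = 0.22×-0.10 + 0.08×2.04 + 0.28×1.22 + 0.17×0.53 + 0.05×0.90 + 0.20×0.52 = 0.7219
E(R_P) = R_f + β_P × MRP = 4.9% + 0.7219 × 3.4% = 7.35%

7.35%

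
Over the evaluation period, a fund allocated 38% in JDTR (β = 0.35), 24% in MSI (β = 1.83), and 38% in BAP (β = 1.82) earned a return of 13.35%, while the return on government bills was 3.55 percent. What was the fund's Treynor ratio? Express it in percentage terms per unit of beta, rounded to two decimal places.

7.75%

β_P = 0.38×0.35 + 0.24×1.83 + 0.38×1.82 = 1.2638
Treynor = (R_P − R_f) / β_P = (13.35% − 3.55%) / 1.2638 = 9.80% / 1.2638 = 7.75%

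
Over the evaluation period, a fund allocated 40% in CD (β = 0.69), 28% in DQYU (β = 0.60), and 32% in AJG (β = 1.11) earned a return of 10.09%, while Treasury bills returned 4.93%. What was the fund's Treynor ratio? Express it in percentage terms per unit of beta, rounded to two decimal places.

6.46%

β_P = 0.40×0.69 + 0.28×0.60 + 0.32×1.11 = 0.7992
Treynor = (R_P − R_f) / β_P = (10.09% − 4.93%) / 0.7992 = 5.16% / 0.7992 = 6.46%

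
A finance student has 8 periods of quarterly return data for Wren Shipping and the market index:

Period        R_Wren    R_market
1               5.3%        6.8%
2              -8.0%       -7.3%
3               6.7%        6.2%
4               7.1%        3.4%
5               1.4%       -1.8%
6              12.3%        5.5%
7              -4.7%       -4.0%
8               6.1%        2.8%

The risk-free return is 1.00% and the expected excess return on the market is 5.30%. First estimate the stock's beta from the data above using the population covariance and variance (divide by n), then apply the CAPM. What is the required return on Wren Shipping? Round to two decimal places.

7.22%

Mean R_i = (5.3 − 8.0 + 6.7 + 7.1 + 1.4 + 12.3 − 4.7 + 6.1) / 8 = 3.2750%
Mean R_m = (6.8 − 7.3 + 6.2 + 3.4 − 1.8 + 5.5 − 4.0 + 2.8) / 8 = 1.4500%
Σ(R_i − R̄_i)(R_m − R̄_m) = 223.1400  ⇒  Cov = 223.1400 / 8 = 27.8925
Σ(R_m − R̄_m)² = 190.0400  ⇒  Var(R_m) = 190.0400 / 8 = 23.7550
β = Cov / Var(R_m) = 27.8925 / 23.7550 = 1.1742
E(R) = R_f + β × MRP = 1.00% + 1.1742 × 5.30% = 7.22%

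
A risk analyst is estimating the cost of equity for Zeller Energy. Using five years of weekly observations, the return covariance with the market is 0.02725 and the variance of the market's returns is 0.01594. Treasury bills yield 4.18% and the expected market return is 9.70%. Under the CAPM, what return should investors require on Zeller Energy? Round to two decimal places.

β = Cov(R_i, R_m) / Var(R_m) = 0.02725 / 0.01594 = 1.7095
MRP = 9.70% − 4.18% = 5.52%
E(R) = R_f + β × MRP = 4.18% + 1.7095 × 5.52% = 13.62%

13.62%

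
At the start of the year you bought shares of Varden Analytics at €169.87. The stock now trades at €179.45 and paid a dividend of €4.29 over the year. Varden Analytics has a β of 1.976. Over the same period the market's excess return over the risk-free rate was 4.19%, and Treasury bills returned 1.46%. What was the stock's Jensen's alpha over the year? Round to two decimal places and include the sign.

-1.57%

Realised HPR = (P1 + D1 − P0) / P0 = (179.45 + 4.29 − 169.87) / 169.87 = 13.87 / 169.87 = 8.1651%
CAPM required = R_f + β·MRP = 1.46% + 1.976 × 4.19% = 9.73944%
α = realised − required = 8.1651% − 9.73944% = -1.57%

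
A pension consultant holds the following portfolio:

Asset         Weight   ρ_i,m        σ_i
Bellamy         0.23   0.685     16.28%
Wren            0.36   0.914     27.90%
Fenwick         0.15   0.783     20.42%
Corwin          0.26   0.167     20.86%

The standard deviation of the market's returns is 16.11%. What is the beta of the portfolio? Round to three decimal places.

0.934

β_Bellamy = 0.685 × 16.28% / 16.11% = 0.6922
β_Wren = 0.914 × 27.90% / 16.11% = 1.5829
β_Fenwick = 0.783 × 20.42% / 16.11% = 0.9925
β_Corwin = 0.167 × 20.86% / 16.11% = 0.2162
β_P = Σ w_i β_i = 0.23×0.6922 + 0.36×1.5829 + 0.15×0.9925 + 0.26×0.2162 = 0.9341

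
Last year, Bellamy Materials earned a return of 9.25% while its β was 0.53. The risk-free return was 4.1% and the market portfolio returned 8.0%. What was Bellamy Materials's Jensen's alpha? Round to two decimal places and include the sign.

Market excess return = 8.0% − 4.1% = 3.90%
CAPM benchmark = R_f + β(R_m − R_f) = 4.1% + 0.53 × 3.9% = 6.1670%
α = actual − benchmark = 9.25% − 6.1670% = +3.08%

+3.08%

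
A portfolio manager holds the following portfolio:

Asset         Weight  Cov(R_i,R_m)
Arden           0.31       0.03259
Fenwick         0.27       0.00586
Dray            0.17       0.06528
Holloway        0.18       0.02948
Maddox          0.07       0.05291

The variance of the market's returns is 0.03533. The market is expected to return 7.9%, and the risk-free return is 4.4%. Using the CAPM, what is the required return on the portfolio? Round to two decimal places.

7.55%

β_Arden = 0.03259 / 0.03533 = 0.9224
β_Fenwick = 0.00586 / 0.03533 = 0.1659
β_Dray = 0.06528 / 0.03533 = 1.8477
β_Holloway = 0.02948 / 0.03533 = 0.8344
β_Maddox = 0.05291 / 0.03533 = 1.4976
β_P = Σ w_i β_i = 0.31×0.9224 + 0.27×0.1659 + 0.17×1.8477 + 0.18×0.8344 + 0.07×1.4976 = 0.8999
MRP = 7.9% − 4.4% = 3.50%
E(R_P) = R_f + β_P × MRP = 4.4% + 0.8999 × 3.5% = 7.55%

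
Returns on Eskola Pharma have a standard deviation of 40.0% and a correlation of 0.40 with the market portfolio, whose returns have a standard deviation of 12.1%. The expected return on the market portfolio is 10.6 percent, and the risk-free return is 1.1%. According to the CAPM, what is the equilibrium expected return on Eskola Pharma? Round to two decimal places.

13.66%

β = ρ × σ_i / σ_m = 0.40 × 40.0% / 12.1% = 1.3223
MRP = 10.6% − 1.1% = 9.50%
E(R) = 1.1% + 1.3223 × 9.5% = 13.66%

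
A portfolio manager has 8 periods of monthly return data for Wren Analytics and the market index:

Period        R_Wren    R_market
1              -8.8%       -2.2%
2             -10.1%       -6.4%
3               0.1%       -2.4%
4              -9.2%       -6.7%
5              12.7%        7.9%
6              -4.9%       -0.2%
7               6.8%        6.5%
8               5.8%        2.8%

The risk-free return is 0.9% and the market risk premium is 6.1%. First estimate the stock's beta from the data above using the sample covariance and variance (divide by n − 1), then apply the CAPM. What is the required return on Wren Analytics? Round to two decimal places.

Mean R_i = (-8.8 − 10.1 + 0.1 − 9.2 + 12.7 − 4.9 + 6.8 + 5.8) / 8 = -0.9500%
Mean R_m = (-2.2 − 6.4 − 2.4 − 6.7 + 7.9 − 0.2 + 6.5 + 2.8) / 8 = -0.0875%
Σ(R_i − R̄_i)(R_m − R̄_m) = 306.4850  ⇒  Cov = 306.4850 / 7 = 43.7836
Σ(R_m − R̄_m)² = 208.9288  ⇒  Var(R_m) = 208.9288 / 7 = 29.8470
β = Cov / Var(R_m) = 43.7836 / 29.8470 = 1.4669
E(R) = R_f + β × MRP = 0.9% + 1.4669 × 6.1% = 9.85%

9.85%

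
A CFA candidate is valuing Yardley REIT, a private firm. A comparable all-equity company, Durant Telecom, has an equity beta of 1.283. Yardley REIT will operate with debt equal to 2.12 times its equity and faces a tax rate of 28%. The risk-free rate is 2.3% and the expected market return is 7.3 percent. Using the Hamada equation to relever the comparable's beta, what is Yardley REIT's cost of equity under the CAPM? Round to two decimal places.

β_L = β_U × [1 + (1 − t)(D/E)] = 1.283 × [1 + (1 − 0.28) × 2.12]
    = 1.283 × [1 + 0.72 × 2.12] = 1.283 × 2.5264 = 3.2414
MRP = 7.3% − 2.3% = 5.00%
E(R) = R_f + β_L × MRP = 2.3% + 3.2414 × 5.0% = 18.51%

18.51%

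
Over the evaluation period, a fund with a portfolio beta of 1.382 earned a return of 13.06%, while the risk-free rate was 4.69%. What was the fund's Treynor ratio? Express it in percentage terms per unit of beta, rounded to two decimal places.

6.06%

Treynor = (R_P − R_f) / β_P = (13.06% − 4.69%) / 1.3820 = 8.37% / 1.3820 = 6.06%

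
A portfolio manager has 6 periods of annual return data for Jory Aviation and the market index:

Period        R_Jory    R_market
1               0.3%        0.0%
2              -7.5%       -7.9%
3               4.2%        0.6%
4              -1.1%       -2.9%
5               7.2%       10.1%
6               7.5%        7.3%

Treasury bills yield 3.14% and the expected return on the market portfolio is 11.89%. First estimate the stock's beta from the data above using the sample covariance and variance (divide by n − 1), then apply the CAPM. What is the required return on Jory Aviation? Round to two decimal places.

10.36%

Mean R_i = (0.3 − 7.5 + 4.2 − 1.1 + 7.2 + 7.5) / 6 = 1.7667%
Mean R_m = (0.0 − 7.9 + 0.6 − 2.9 + 10.1 + 7.3) / 6 = 1.2000%
Σ(R_i − R̄_i)(R_m − R̄_m) = 179.7100  ⇒  Cov = 179.7100 / 5 = 35.9420
Σ(R_m − R̄_m)² = 217.8400  ⇒  Var(R_m) = 217.8400 / 5 = 43.5680
β = Cov / Var(R_m) = 35.9420 / 43.5680 = 0.8250
MRP = 11.89% − 3.14% = 8.75%
E(R) = R_f + β × MRP = 3.14% + 0.8250 × 8.75% = 10.36%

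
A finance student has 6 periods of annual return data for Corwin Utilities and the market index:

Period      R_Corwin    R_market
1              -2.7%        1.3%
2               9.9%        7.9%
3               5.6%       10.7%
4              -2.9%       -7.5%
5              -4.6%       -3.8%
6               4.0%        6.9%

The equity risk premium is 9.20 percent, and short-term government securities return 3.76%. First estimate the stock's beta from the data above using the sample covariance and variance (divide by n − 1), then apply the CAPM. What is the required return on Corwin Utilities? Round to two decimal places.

10.12%

Mean R_i = (-2.7 + 9.9 + 5.6 − 2.9 − 4.6 + 4.0) / 6 = 1.5500%
Mean R_m = (1.3 + 7.9 + 10.7 − 7.5 − 3.8 + 6.9) / 6 = 2.5833%
Σ(R_i − R̄_i)(R_m − R̄_m) = 177.4250  ⇒  Cov = 177.4250 / 5 = 35.4850
Σ(R_m − R̄_m)² = 256.8483  ⇒  Var(R_m) = 256.8483 / 5 = 51.3697
β = Cov / Var(R_m) = 35.4850 / 51.3697 = 0.6908
E(R) = R_f + β × MRP = 3.76% + 0.6908 × 9.20% = 10.12%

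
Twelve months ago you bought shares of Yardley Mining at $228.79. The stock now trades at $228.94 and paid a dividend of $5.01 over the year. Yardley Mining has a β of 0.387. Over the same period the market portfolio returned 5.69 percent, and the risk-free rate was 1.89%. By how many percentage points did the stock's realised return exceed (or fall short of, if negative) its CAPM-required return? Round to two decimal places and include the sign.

-1.11%

Realised HPR = (P1 + D1 − P0) / P0 = (228.94 + 5.01 − 228.79) / 228.79 = 5.16 / 228.79 = 2.2553%
MRP = 5.69% − 1.89% = 3.80%
CAPM required = R_f + β·MRP = 1.89% + 0.387 × 3.80% = 3.36060%
α = realised − required = 2.2553% − 3.36060% = -1.11%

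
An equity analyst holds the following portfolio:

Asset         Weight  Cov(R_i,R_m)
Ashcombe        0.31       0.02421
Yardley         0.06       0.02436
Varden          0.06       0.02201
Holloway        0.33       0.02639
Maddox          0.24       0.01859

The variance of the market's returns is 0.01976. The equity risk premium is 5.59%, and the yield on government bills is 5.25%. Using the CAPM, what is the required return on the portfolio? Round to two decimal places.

11.89%

β_Ashcombe = 0.02421 / 0.01976 = 1.2252
β_Yardley = 0.02436 / 0.01976 = 1.2328
β_Varden = 0.02201 / 0.01976 = 1.1139
β_Holloway = 0.02639 / 0.01976 = 1.3355
β_Maddox = 0.01859 / 0.01976 = 0.9408
β_P = Σ w_i β_i = 0.31×1.2252 + 0.06×1.2328 + 0.06×1.1139 + 0.33×1.3355 + 0.24×0.9408 = 1.1871
E(R_P) = R_f + β_P × MRP = 5.25% + 1.1871 × 5.59% = 11.89%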